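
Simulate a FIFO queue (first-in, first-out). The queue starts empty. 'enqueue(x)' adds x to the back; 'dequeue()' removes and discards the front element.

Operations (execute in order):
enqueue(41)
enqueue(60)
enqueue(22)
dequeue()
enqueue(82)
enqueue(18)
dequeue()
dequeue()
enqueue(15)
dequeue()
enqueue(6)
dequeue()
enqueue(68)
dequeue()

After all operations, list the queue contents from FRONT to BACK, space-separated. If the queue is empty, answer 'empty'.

enqueue(41): [41]
enqueue(60): [41, 60]
enqueue(22): [41, 60, 22]
dequeue(): [60, 22]
enqueue(82): [60, 22, 82]
enqueue(18): [60, 22, 82, 18]
dequeue(): [22, 82, 18]
dequeue(): [82, 18]
enqueue(15): [82, 18, 15]
dequeue(): [18, 15]
enqueue(6): [18, 15, 6]
dequeue(): [15, 6]
enqueue(68): [15, 6, 68]
dequeue(): [6, 68]

Answer: 6 68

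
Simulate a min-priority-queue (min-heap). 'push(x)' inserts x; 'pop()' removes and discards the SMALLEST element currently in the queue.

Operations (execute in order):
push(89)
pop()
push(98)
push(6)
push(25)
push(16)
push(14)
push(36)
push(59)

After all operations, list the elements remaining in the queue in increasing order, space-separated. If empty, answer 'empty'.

Answer: 6 14 16 25 36 59 98

Derivation:
push(89): heap contents = [89]
pop() → 89: heap contents = []
push(98): heap contents = [98]
push(6): heap contents = [6, 98]
push(25): heap contents = [6, 25, 98]
push(16): heap contents = [6, 16, 25, 98]
push(14): heap contents = [6, 14, 16, 25, 98]
push(36): heap contents = [6, 14, 16, 25, 36, 98]
push(59): heap contents = [6, 14, 16, 25, 36, 59, 98]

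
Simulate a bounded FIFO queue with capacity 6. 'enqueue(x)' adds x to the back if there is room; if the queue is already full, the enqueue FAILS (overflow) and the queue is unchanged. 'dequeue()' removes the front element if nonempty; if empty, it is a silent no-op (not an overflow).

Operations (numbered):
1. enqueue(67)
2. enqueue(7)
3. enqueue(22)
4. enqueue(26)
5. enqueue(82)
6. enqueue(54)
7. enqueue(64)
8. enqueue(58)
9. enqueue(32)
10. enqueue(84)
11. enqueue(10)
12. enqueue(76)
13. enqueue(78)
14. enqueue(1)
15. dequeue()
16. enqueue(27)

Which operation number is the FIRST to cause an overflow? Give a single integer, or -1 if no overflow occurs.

Answer: 7

Derivation:
1. enqueue(67): size=1
2. enqueue(7): size=2
3. enqueue(22): size=3
4. enqueue(26): size=4
5. enqueue(82): size=5
6. enqueue(54): size=6
7. enqueue(64): size=6=cap → OVERFLOW (fail)
8. enqueue(58): size=6=cap → OVERFLOW (fail)
9. enqueue(32): size=6=cap → OVERFLOW (fail)
10. enqueue(84): size=6=cap → OVERFLOW (fail)
11. enqueue(10): size=6=cap → OVERFLOW (fail)
12. enqueue(76): size=6=cap → OVERFLOW (fail)
13. enqueue(78): size=6=cap → OVERFLOW (fail)
14. enqueue(1): size=6=cap → OVERFLOW (fail)
15. dequeue(): size=5
16. enqueue(27): size=6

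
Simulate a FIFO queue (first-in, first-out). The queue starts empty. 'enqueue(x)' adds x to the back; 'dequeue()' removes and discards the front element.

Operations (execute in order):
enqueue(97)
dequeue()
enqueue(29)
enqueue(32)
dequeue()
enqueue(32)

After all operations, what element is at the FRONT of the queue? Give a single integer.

enqueue(97): queue = [97]
dequeue(): queue = []
enqueue(29): queue = [29]
enqueue(32): queue = [29, 32]
dequeue(): queue = [32]
enqueue(32): queue = [32, 32]

Answer: 32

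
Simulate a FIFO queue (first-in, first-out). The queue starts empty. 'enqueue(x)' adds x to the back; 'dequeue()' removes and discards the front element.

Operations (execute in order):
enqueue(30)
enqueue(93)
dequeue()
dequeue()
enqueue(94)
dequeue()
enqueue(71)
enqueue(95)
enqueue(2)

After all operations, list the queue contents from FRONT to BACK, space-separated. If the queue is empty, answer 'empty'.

enqueue(30): [30]
enqueue(93): [30, 93]
dequeue(): [93]
dequeue(): []
enqueue(94): [94]
dequeue(): []
enqueue(71): [71]
enqueue(95): [71, 95]
enqueue(2): [71, 95, 2]

Answer: 71 95 2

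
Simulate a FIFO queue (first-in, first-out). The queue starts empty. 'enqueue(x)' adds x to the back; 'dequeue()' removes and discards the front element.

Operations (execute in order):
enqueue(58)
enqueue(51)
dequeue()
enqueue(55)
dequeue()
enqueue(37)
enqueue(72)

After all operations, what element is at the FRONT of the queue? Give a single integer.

Answer: 55

Derivation:
enqueue(58): queue = [58]
enqueue(51): queue = [58, 51]
dequeue(): queue = [51]
enqueue(55): queue = [51, 55]
dequeue(): queue = [55]
enqueue(37): queue = [55, 37]
enqueue(72): queue = [55, 37, 72]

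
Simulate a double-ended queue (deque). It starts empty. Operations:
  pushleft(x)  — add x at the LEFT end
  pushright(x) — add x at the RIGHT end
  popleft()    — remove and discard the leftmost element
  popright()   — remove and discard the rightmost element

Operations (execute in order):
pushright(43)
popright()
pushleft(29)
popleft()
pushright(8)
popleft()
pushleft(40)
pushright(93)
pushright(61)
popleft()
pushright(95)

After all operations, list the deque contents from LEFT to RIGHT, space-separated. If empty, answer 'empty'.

Answer: 93 61 95

Derivation:
pushright(43): [43]
popright(): []
pushleft(29): [29]
popleft(): []
pushright(8): [8]
popleft(): []
pushleft(40): [40]
pushright(93): [40, 93]
pushright(61): [40, 93, 61]
popleft(): [93, 61]
pushright(95): [93, 61, 95]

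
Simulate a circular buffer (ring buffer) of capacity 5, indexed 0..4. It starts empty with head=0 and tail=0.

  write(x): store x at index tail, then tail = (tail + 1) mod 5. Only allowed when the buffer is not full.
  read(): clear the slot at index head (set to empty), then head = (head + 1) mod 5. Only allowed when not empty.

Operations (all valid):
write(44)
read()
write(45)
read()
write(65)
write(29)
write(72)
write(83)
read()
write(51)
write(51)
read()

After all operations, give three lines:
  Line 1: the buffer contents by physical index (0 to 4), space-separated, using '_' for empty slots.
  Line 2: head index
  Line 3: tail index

Answer: 83 51 51 _ 72
4
3

Derivation:
write(44): buf=[44 _ _ _ _], head=0, tail=1, size=1
read(): buf=[_ _ _ _ _], head=1, tail=1, size=0
write(45): buf=[_ 45 _ _ _], head=1, tail=2, size=1
read(): buf=[_ _ _ _ _], head=2, tail=2, size=0
write(65): buf=[_ _ 65 _ _], head=2, tail=3, size=1
write(29): buf=[_ _ 65 29 _], head=2, tail=4, size=2
write(72): buf=[_ _ 65 29 72], head=2, tail=0, size=3
write(83): buf=[83 _ 65 29 72], head=2, tail=1, size=4
read(): buf=[83 _ _ 29 72], head=3, tail=1, size=3
write(51): buf=[83 51 _ 29 72], head=3, tail=2, size=4
write(51): buf=[83 51 51 29 72], head=3, tail=3, size=5
read(): buf=[83 51 51 _ 72], head=4, tail=3, size=4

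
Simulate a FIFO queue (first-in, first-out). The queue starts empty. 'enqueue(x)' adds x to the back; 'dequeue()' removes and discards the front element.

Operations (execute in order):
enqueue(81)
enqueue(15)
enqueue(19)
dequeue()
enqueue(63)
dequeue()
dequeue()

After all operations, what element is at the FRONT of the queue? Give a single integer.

Answer: 63

Derivation:
enqueue(81): queue = [81]
enqueue(15): queue = [81, 15]
enqueue(19): queue = [81, 15, 19]
dequeue(): queue = [15, 19]
enqueue(63): queue = [15, 19, 63]
dequeue(): queue = [19, 63]
dequeue(): queue = [63]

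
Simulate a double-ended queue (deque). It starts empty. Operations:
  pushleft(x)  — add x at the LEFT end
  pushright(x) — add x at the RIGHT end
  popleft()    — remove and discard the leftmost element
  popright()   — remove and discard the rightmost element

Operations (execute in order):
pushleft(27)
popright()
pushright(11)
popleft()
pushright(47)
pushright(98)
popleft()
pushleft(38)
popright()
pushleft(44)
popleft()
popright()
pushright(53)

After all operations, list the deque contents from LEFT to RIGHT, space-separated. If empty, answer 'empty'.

pushleft(27): [27]
popright(): []
pushright(11): [11]
popleft(): []
pushright(47): [47]
pushright(98): [47, 98]
popleft(): [98]
pushleft(38): [38, 98]
popright(): [38]
pushleft(44): [44, 38]
popleft(): [38]
popright(): []
pushright(53): [53]

Answer: 53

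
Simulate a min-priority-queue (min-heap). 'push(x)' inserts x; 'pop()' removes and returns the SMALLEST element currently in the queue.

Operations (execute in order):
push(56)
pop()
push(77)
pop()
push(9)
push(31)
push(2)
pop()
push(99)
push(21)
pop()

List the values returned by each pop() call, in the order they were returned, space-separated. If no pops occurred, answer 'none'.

push(56): heap contents = [56]
pop() → 56: heap contents = []
push(77): heap contents = [77]
pop() → 77: heap contents = []
push(9): heap contents = [9]
push(31): heap contents = [9, 31]
push(2): heap contents = [2, 9, 31]
pop() → 2: heap contents = [9, 31]
push(99): heap contents = [9, 31, 99]
push(21): heap contents = [9, 21, 31, 99]
pop() → 9: heap contents = [21, 31, 99]

Answer: 56 77 2 9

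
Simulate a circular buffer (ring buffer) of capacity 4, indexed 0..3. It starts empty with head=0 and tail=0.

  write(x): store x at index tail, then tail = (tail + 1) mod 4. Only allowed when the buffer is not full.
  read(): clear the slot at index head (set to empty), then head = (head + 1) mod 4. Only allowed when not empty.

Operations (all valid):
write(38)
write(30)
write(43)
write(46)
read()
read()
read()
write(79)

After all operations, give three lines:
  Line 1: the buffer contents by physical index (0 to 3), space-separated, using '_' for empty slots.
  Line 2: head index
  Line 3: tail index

write(38): buf=[38 _ _ _], head=0, tail=1, size=1
write(30): buf=[38 30 _ _], head=0, tail=2, size=2
write(43): buf=[38 30 43 _], head=0, tail=3, size=3
write(46): buf=[38 30 43 46], head=0, tail=0, size=4
read(): buf=[_ 30 43 46], head=1, tail=0, size=3
read(): buf=[_ _ 43 46], head=2, tail=0, size=2
read(): buf=[_ _ _ 46], head=3, tail=0, size=1
write(79): buf=[79 _ _ 46], head=3, tail=1, size=2

Answer: 79 _ _ 46
3
1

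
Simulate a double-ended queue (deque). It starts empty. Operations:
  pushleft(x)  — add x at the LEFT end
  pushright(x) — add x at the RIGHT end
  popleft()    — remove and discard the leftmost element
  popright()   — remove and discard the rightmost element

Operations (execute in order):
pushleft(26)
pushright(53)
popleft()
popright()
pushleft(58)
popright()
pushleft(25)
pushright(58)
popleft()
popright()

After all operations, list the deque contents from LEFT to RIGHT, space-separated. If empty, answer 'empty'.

pushleft(26): [26]
pushright(53): [26, 53]
popleft(): [53]
popright(): []
pushleft(58): [58]
popright(): []
pushleft(25): [25]
pushright(58): [25, 58]
popleft(): [58]
popright(): []

Answer: empty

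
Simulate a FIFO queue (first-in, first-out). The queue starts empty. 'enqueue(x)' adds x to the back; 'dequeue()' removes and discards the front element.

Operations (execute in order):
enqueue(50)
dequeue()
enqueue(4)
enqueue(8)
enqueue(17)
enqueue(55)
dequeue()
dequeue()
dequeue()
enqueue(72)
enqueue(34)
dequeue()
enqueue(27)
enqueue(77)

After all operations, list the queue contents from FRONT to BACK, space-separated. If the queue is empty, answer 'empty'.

Answer: 72 34 27 77

Derivation:
enqueue(50): [50]
dequeue(): []
enqueue(4): [4]
enqueue(8): [4, 8]
enqueue(17): [4, 8, 17]
enqueue(55): [4, 8, 17, 55]
dequeue(): [8, 17, 55]
dequeue(): [17, 55]
dequeue(): [55]
enqueue(72): [55, 72]
enqueue(34): [55, 72, 34]
dequeue(): [72, 34]
enqueue(27): [72, 34, 27]
enqueue(77): [72, 34, 27, 77]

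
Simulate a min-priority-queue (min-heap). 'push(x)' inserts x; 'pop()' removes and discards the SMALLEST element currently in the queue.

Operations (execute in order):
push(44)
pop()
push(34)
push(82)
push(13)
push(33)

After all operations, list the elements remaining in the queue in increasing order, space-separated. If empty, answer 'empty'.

push(44): heap contents = [44]
pop() → 44: heap contents = []
push(34): heap contents = [34]
push(82): heap contents = [34, 82]
push(13): heap contents = [13, 34, 82]
push(33): heap contents = [13, 33, 34, 82]

Answer: 13 33 34 82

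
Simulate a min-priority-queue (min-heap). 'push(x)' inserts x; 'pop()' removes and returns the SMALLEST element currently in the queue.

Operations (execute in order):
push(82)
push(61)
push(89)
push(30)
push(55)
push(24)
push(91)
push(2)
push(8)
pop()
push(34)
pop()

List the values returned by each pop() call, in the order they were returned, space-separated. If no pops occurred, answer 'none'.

Answer: 2 8

Derivation:
push(82): heap contents = [82]
push(61): heap contents = [61, 82]
push(89): heap contents = [61, 82, 89]
push(30): heap contents = [30, 61, 82, 89]
push(55): heap contents = [30, 55, 61, 82, 89]
push(24): heap contents = [24, 30, 55, 61, 82, 89]
push(91): heap contents = [24, 30, 55, 61, 82, 89, 91]
push(2): heap contents = [2, 24, 30, 55, 61, 82, 89, 91]
push(8): heap contents = [2, 8, 24, 30, 55, 61, 82, 89, 91]
pop() → 2: heap contents = [8, 24, 30, 55, 61, 82, 89, 91]
push(34): heap contents = [8, 24, 30, 34, 55, 61, 82, 89, 91]
pop() → 8: heap contents = [24, 30, 34, 55, 61, 82, 89, 91]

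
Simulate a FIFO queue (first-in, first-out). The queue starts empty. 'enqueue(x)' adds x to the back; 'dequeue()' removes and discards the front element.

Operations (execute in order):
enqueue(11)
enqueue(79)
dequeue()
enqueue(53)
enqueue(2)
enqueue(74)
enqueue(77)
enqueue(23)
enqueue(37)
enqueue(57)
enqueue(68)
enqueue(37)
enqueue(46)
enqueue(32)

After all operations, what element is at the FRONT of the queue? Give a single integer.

Answer: 79

Derivation:
enqueue(11): queue = [11]
enqueue(79): queue = [11, 79]
dequeue(): queue = [79]
enqueue(53): queue = [79, 53]
enqueue(2): queue = [79, 53, 2]
enqueue(74): queue = [79, 53, 2, 74]
enqueue(77): queue = [79, 53, 2, 74, 77]
enqueue(23): queue = [79, 53, 2, 74, 77, 23]
enqueue(37): queue = [79, 53, 2, 74, 77, 23, 37]
enqueue(57): queue = [79, 53, 2, 74, 77, 23, 37, 57]
enqueue(68): queue = [79, 53, 2, 74, 77, 23, 37, 57, 68]
enqueue(37): queue = [79, 53, 2, 74, 77, 23, 37, 57, 68, 37]
enqueue(46): queue = [79, 53, 2, 74, 77, 23, 37, 57, 68, 37, 46]
enqueue(32): queue = [79, 53, 2, 74, 77, 23, 37, 57, 68, 37, 46, 32]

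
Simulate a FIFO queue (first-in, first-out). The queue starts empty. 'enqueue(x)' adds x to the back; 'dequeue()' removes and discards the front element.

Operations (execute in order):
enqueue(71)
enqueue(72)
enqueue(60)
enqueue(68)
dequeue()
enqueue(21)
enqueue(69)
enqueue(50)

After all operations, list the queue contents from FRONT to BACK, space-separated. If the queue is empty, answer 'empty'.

enqueue(71): [71]
enqueue(72): [71, 72]
enqueue(60): [71, 72, 60]
enqueue(68): [71, 72, 60, 68]
dequeue(): [72, 60, 68]
enqueue(21): [72, 60, 68, 21]
enqueue(69): [72, 60, 68, 21, 69]
enqueue(50): [72, 60, 68, 21, 69, 50]

Answer: 72 60 68 21 69 50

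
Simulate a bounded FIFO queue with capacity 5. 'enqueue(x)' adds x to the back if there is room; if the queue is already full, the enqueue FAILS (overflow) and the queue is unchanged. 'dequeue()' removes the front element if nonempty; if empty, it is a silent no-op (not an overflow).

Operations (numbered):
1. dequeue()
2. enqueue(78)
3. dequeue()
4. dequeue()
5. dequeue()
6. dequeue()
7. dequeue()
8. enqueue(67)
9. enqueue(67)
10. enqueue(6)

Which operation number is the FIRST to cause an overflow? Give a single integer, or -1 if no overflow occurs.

1. dequeue(): empty, no-op, size=0
2. enqueue(78): size=1
3. dequeue(): size=0
4. dequeue(): empty, no-op, size=0
5. dequeue(): empty, no-op, size=0
6. dequeue(): empty, no-op, size=0
7. dequeue(): empty, no-op, size=0
8. enqueue(67): size=1
9. enqueue(67): size=2
10. enqueue(6): size=3

Answer: -1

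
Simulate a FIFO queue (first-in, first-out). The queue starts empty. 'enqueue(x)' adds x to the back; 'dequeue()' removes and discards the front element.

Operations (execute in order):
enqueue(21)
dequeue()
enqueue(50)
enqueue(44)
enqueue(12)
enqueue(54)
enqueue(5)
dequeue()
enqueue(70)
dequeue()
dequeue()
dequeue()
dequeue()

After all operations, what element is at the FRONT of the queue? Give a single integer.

enqueue(21): queue = [21]
dequeue(): queue = []
enqueue(50): queue = [50]
enqueue(44): queue = [50, 44]
enqueue(12): queue = [50, 44, 12]
enqueue(54): queue = [50, 44, 12, 54]
enqueue(5): queue = [50, 44, 12, 54, 5]
dequeue(): queue = [44, 12, 54, 5]
enqueue(70): queue = [44, 12, 54, 5, 70]
dequeue(): queue = [12, 54, 5, 70]
dequeue(): queue = [54, 5, 70]
dequeue(): queue = [5, 70]
dequeue(): queue = [70]

Answer: 70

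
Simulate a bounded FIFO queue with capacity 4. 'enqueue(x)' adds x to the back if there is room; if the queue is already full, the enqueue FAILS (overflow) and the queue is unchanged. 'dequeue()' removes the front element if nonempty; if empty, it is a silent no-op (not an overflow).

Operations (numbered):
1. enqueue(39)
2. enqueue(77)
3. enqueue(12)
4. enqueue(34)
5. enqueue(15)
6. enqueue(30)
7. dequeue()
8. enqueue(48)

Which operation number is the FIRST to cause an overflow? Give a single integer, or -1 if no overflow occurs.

1. enqueue(39): size=1
2. enqueue(77): size=2
3. enqueue(12): size=3
4. enqueue(34): size=4
5. enqueue(15): size=4=cap → OVERFLOW (fail)
6. enqueue(30): size=4=cap → OVERFLOW (fail)
7. dequeue(): size=3
8. enqueue(48): size=4

Answer: 5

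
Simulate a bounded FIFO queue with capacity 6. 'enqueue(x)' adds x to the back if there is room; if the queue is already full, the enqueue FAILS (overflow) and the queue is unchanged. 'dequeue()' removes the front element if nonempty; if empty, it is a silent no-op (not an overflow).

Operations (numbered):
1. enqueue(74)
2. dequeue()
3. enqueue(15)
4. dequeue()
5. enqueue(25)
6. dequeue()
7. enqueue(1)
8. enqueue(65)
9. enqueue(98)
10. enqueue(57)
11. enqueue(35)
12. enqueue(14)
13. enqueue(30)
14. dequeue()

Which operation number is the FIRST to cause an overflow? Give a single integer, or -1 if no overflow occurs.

1. enqueue(74): size=1
2. dequeue(): size=0
3. enqueue(15): size=1
4. dequeue(): size=0
5. enqueue(25): size=1
6. dequeue(): size=0
7. enqueue(1): size=1
8. enqueue(65): size=2
9. enqueue(98): size=3
10. enqueue(57): size=4
11. enqueue(35): size=5
12. enqueue(14): size=6
13. enqueue(30): size=6=cap → OVERFLOW (fail)
14. dequeue(): size=5

Answer: 13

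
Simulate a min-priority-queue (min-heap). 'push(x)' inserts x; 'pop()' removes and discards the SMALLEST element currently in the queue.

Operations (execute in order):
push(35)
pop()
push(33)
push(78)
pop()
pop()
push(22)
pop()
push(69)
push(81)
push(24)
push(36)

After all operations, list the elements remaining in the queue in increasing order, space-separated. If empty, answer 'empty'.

Answer: 24 36 69 81

Derivation:
push(35): heap contents = [35]
pop() → 35: heap contents = []
push(33): heap contents = [33]
push(78): heap contents = [33, 78]
pop() → 33: heap contents = [78]
pop() → 78: heap contents = []
push(22): heap contents = [22]
pop() → 22: heap contents = []
push(69): heap contents = [69]
push(81): heap contents = [69, 81]
push(24): heap contents = [24, 69, 81]
push(36): heap contents = [24, 36, 69, 81]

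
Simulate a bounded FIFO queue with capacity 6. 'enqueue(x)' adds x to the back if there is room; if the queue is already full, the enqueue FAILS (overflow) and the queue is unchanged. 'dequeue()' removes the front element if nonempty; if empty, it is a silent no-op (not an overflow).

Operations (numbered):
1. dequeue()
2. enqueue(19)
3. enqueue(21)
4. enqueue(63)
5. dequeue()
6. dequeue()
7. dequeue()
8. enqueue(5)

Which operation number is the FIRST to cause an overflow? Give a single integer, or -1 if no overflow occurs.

1. dequeue(): empty, no-op, size=0
2. enqueue(19): size=1
3. enqueue(21): size=2
4. enqueue(63): size=3
5. dequeue(): size=2
6. dequeue(): size=1
7. dequeue(): size=0
8. enqueue(5): size=1

Answer: -1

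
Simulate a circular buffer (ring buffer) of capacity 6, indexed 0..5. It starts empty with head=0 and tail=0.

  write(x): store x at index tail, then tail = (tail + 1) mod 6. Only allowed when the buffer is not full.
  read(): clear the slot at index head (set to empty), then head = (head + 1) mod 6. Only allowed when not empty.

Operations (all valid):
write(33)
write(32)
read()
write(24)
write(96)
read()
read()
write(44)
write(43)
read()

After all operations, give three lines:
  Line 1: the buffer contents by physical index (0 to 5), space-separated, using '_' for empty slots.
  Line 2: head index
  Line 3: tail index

write(33): buf=[33 _ _ _ _ _], head=0, tail=1, size=1
write(32): buf=[33 32 _ _ _ _], head=0, tail=2, size=2
read(): buf=[_ 32 _ _ _ _], head=1, tail=2, size=1
write(24): buf=[_ 32 24 _ _ _], head=1, tail=3, size=2
write(96): buf=[_ 32 24 96 _ _], head=1, tail=4, size=3
read(): buf=[_ _ 24 96 _ _], head=2, tail=4, size=2
read(): buf=[_ _ _ 96 _ _], head=3, tail=4, size=1
write(44): buf=[_ _ _ 96 44 _], head=3, tail=5, size=2
write(43): buf=[_ _ _ 96 44 43], head=3, tail=0, size=3
read(): buf=[_ _ _ _ 44 43], head=4, tail=0, size=2

Answer: _ _ _ _ 44 43
4
0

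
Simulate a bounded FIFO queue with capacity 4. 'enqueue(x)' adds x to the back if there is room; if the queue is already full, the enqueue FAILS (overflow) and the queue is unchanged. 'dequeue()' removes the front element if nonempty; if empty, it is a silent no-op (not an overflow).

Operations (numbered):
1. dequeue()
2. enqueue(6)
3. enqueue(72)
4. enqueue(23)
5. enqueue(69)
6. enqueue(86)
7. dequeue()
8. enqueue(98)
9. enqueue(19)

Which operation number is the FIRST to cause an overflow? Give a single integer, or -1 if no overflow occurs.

1. dequeue(): empty, no-op, size=0
2. enqueue(6): size=1
3. enqueue(72): size=2
4. enqueue(23): size=3
5. enqueue(69): size=4
6. enqueue(86): size=4=cap → OVERFLOW (fail)
7. dequeue(): size=3
8. enqueue(98): size=4
9. enqueue(19): size=4=cap → OVERFLOW (fail)

Answer: 6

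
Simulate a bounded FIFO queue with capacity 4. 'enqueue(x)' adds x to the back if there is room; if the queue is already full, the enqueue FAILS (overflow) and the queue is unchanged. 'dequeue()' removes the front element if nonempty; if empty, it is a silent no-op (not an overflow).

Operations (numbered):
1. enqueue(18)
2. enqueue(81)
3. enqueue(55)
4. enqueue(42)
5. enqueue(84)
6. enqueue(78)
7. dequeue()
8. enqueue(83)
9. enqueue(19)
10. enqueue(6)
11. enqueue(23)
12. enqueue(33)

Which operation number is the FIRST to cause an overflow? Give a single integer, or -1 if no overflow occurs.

Answer: 5

Derivation:
1. enqueue(18): size=1
2. enqueue(81): size=2
3. enqueue(55): size=3
4. enqueue(42): size=4
5. enqueue(84): size=4=cap → OVERFLOW (fail)
6. enqueue(78): size=4=cap → OVERFLOW (fail)
7. dequeue(): size=3
8. enqueue(83): size=4
9. enqueue(19): size=4=cap → OVERFLOW (fail)
10. enqueue(6): size=4=cap → OVERFLOW (fail)
11. enqueue(23): size=4=cap → OVERFLOW (fail)
12. enqueue(33): size=4=cap → OVERFLOW (fail)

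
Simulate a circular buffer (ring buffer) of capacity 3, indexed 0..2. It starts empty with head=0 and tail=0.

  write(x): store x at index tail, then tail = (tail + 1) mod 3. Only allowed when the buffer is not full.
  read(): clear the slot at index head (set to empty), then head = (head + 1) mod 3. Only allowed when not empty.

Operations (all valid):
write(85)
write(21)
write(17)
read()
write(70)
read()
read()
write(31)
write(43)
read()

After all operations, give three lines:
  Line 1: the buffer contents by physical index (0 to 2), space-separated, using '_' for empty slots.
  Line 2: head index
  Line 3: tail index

write(85): buf=[85 _ _], head=0, tail=1, size=1
write(21): buf=[85 21 _], head=0, tail=2, size=2
write(17): buf=[85 21 17], head=0, tail=0, size=3
read(): buf=[_ 21 17], head=1, tail=0, size=2
write(70): buf=[70 21 17], head=1, tail=1, size=3
read(): buf=[70 _ 17], head=2, tail=1, size=2
read(): buf=[70 _ _], head=0, tail=1, size=1
write(31): buf=[70 31 _], head=0, tail=2, size=2
write(43): buf=[70 31 43], head=0, tail=0, size=3
read(): buf=[_ 31 43], head=1, tail=0, size=2

Answer: _ 31 43
1
0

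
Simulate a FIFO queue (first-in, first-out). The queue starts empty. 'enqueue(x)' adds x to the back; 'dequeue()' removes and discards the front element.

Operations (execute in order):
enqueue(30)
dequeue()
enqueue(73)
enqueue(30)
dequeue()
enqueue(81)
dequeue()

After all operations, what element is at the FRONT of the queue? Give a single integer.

enqueue(30): queue = [30]
dequeue(): queue = []
enqueue(73): queue = [73]
enqueue(30): queue = [73, 30]
dequeue(): queue = [30]
enqueue(81): queue = [30, 81]
dequeue(): queue = [81]

Answer: 81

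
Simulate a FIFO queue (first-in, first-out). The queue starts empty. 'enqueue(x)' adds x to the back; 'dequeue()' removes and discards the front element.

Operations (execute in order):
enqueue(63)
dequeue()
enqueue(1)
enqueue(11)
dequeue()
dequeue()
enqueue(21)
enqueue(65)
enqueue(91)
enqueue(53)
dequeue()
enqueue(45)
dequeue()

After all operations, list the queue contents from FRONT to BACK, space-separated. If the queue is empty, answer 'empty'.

Answer: 91 53 45

Derivation:
enqueue(63): [63]
dequeue(): []
enqueue(1): [1]
enqueue(11): [1, 11]
dequeue(): [11]
dequeue(): []
enqueue(21): [21]
enqueue(65): [21, 65]
enqueue(91): [21, 65, 91]
enqueue(53): [21, 65, 91, 53]
dequeue(): [65, 91, 53]
enqueue(45): [65, 91, 53, 45]
dequeue(): [91, 53, 45]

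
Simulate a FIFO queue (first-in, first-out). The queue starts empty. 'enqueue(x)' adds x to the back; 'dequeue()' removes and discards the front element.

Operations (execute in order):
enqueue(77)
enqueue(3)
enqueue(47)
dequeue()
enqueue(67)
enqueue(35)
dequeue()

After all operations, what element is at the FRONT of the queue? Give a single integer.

Answer: 47

Derivation:
enqueue(77): queue = [77]
enqueue(3): queue = [77, 3]
enqueue(47): queue = [77, 3, 47]
dequeue(): queue = [3, 47]
enqueue(67): queue = [3, 47, 67]
enqueue(35): queue = [3, 47, 67, 35]
dequeue(): queue = [47, 67, 35]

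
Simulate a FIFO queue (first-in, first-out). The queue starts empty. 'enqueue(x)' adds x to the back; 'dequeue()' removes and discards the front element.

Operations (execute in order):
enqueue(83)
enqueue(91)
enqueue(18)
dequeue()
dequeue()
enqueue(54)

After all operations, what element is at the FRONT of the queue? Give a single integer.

Answer: 18

Derivation:
enqueue(83): queue = [83]
enqueue(91): queue = [83, 91]
enqueue(18): queue = [83, 91, 18]
dequeue(): queue = [91, 18]
dequeue(): queue = [18]
enqueue(54): queue = [18, 54]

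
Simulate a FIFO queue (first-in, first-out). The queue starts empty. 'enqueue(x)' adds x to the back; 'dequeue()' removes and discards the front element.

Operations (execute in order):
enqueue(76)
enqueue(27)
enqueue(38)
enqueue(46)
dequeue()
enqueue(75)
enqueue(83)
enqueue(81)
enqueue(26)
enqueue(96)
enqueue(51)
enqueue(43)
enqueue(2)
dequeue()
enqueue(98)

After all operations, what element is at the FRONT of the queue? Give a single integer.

enqueue(76): queue = [76]
enqueue(27): queue = [76, 27]
enqueue(38): queue = [76, 27, 38]
enqueue(46): queue = [76, 27, 38, 46]
dequeue(): queue = [27, 38, 46]
enqueue(75): queue = [27, 38, 46, 75]
enqueue(83): queue = [27, 38, 46, 75, 83]
enqueue(81): queue = [27, 38, 46, 75, 83, 81]
enqueue(26): queue = [27, 38, 46, 75, 83, 81, 26]
enqueue(96): queue = [27, 38, 46, 75, 83, 81, 26, 96]
enqueue(51): queue = [27, 38, 46, 75, 83, 81, 26, 96, 51]
enqueue(43): queue = [27, 38, 46, 75, 83, 81, 26, 96, 51, 43]
enqueue(2): queue = [27, 38, 46, 75, 83, 81, 26, 96, 51, 43, 2]
dequeue(): queue = [38, 46, 75, 83, 81, 26, 96, 51, 43, 2]
enqueue(98): queue = [38, 46, 75, 83, 81, 26, 96, 51, 43, 2, 98]

Answer: 38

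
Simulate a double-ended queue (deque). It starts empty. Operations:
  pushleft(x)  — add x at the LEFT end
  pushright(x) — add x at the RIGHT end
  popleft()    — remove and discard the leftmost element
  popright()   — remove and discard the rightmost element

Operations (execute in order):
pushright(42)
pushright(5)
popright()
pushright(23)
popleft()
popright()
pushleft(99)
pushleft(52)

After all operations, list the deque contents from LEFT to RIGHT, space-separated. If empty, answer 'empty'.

Answer: 52 99

Derivation:
pushright(42): [42]
pushright(5): [42, 5]
popright(): [42]
pushright(23): [42, 23]
popleft(): [23]
popright(): []
pushleft(99): [99]
pushleft(52): [52, 99]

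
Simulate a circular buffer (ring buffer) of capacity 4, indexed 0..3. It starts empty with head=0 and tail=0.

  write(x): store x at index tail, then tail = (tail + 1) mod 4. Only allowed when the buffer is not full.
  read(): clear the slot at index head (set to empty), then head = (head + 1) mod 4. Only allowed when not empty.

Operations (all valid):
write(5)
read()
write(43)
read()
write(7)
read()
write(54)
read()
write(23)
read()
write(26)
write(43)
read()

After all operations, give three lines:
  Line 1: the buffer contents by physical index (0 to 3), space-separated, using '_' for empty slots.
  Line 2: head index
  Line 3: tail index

write(5): buf=[5 _ _ _], head=0, tail=1, size=1
read(): buf=[_ _ _ _], head=1, tail=1, size=0
write(43): buf=[_ 43 _ _], head=1, tail=2, size=1
read(): buf=[_ _ _ _], head=2, tail=2, size=0
write(7): buf=[_ _ 7 _], head=2, tail=3, size=1
read(): buf=[_ _ _ _], head=3, tail=3, size=0
write(54): buf=[_ _ _ 54], head=3, tail=0, size=1
read(): buf=[_ _ _ _], head=0, tail=0, size=0
write(23): buf=[23 _ _ _], head=0, tail=1, size=1
read(): buf=[_ _ _ _], head=1, tail=1, size=0
write(26): buf=[_ 26 _ _], head=1, tail=2, size=1
write(43): buf=[_ 26 43 _], head=1, tail=3, size=2
read(): buf=[_ _ 43 _], head=2, tail=3, size=1

Answer: _ _ 43 _
2
3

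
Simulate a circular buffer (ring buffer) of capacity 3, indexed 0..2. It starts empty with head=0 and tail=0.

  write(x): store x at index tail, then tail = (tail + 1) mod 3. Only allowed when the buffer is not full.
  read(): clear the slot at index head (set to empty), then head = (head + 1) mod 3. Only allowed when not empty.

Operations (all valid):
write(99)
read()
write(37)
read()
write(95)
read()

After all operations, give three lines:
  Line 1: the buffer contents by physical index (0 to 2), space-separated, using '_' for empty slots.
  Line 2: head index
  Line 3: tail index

Answer: _ _ _
0
0

Derivation:
write(99): buf=[99 _ _], head=0, tail=1, size=1
read(): buf=[_ _ _], head=1, tail=1, size=0
write(37): buf=[_ 37 _], head=1, tail=2, size=1
read(): buf=[_ _ _], head=2, tail=2, size=0
write(95): buf=[_ _ 95], head=2, tail=0, size=1
read(): buf=[_ _ _], head=0, tail=0, size=0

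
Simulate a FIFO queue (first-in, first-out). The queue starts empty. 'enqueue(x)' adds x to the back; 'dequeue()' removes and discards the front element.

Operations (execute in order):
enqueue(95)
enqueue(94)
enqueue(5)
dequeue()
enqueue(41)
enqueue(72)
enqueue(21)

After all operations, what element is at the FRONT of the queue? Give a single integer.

Answer: 94

Derivation:
enqueue(95): queue = [95]
enqueue(94): queue = [95, 94]
enqueue(5): queue = [95, 94, 5]
dequeue(): queue = [94, 5]
enqueue(41): queue = [94, 5, 41]
enqueue(72): queue = [94, 5, 41, 72]
enqueue(21): queue = [94, 5, 41, 72, 21]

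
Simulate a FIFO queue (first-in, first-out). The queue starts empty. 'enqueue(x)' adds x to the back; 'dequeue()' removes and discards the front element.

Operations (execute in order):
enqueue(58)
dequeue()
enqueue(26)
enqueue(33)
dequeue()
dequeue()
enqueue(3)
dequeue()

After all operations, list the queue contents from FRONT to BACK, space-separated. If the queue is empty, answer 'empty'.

Answer: empty

Derivation:
enqueue(58): [58]
dequeue(): []
enqueue(26): [26]
enqueue(33): [26, 33]
dequeue(): [33]
dequeue(): []
enqueue(3): [3]
dequeue(): []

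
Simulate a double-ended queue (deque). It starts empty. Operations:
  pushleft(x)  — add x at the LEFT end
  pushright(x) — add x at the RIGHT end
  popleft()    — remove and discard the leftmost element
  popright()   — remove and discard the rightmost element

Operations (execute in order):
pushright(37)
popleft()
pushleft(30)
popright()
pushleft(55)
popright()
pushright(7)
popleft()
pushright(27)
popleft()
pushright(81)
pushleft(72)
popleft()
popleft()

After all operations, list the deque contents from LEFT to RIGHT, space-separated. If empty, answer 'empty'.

pushright(37): [37]
popleft(): []
pushleft(30): [30]
popright(): []
pushleft(55): [55]
popright(): []
pushright(7): [7]
popleft(): []
pushright(27): [27]
popleft(): []
pushright(81): [81]
pushleft(72): [72, 81]
popleft(): [81]
popleft(): []

Answer: empty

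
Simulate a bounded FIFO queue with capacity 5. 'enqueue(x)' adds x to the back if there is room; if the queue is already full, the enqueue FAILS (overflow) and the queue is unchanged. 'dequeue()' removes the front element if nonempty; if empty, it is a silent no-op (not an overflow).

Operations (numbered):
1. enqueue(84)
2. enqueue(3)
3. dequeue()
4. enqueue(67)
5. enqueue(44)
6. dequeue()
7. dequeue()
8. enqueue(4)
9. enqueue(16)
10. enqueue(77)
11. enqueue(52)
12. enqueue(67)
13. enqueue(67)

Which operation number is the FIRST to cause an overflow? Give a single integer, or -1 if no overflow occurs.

Answer: 12

Derivation:
1. enqueue(84): size=1
2. enqueue(3): size=2
3. dequeue(): size=1
4. enqueue(67): size=2
5. enqueue(44): size=3
6. dequeue(): size=2
7. dequeue(): size=1
8. enqueue(4): size=2
9. enqueue(16): size=3
10. enqueue(77): size=4
11. enqueue(52): size=5
12. enqueue(67): size=5=cap → OVERFLOW (fail)
13. enqueue(67): size=5=cap → OVERFLOW (fail)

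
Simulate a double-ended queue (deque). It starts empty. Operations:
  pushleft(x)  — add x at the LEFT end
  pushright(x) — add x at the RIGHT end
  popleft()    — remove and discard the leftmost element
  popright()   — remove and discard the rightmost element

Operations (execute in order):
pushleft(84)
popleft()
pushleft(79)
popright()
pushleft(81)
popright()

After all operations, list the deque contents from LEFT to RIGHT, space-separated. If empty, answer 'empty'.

pushleft(84): [84]
popleft(): []
pushleft(79): [79]
popright(): []
pushleft(81): [81]
popright(): []

Answer: empty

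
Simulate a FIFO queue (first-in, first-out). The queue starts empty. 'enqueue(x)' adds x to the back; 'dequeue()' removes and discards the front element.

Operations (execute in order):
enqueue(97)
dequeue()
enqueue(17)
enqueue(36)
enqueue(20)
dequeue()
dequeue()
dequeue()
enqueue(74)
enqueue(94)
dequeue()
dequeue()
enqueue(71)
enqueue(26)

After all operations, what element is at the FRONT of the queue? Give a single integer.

enqueue(97): queue = [97]
dequeue(): queue = []
enqueue(17): queue = [17]
enqueue(36): queue = [17, 36]
enqueue(20): queue = [17, 36, 20]
dequeue(): queue = [36, 20]
dequeue(): queue = [20]
dequeue(): queue = []
enqueue(74): queue = [74]
enqueue(94): queue = [74, 94]
dequeue(): queue = [94]
dequeue(): queue = []
enqueue(71): queue = [71]
enqueue(26): queue = [71, 26]

Answer: 71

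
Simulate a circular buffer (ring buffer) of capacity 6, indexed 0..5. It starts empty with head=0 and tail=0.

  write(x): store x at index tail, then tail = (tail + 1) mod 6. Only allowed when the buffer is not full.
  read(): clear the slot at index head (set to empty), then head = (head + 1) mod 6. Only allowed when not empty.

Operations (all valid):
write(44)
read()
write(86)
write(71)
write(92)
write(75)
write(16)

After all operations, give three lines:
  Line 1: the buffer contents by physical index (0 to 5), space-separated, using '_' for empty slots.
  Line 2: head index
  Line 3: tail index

write(44): buf=[44 _ _ _ _ _], head=0, tail=1, size=1
read(): buf=[_ _ _ _ _ _], head=1, tail=1, size=0
write(86): buf=[_ 86 _ _ _ _], head=1, tail=2, size=1
write(71): buf=[_ 86 71 _ _ _], head=1, tail=3, size=2
write(92): buf=[_ 86 71 92 _ _], head=1, tail=4, size=3
write(75): buf=[_ 86 71 92 75 _], head=1, tail=5, size=4
write(16): buf=[_ 86 71 92 75 16], head=1, tail=0, size=5

Answer: _ 86 71 92 75 16
1
0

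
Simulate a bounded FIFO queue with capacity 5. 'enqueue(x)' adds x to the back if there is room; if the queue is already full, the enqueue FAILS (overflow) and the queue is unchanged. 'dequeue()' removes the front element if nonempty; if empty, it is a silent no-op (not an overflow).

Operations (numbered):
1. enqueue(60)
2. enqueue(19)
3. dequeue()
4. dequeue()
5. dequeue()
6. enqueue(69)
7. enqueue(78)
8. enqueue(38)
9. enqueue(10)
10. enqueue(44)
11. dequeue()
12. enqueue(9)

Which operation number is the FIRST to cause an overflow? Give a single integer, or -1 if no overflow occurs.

Answer: -1

Derivation:
1. enqueue(60): size=1
2. enqueue(19): size=2
3. dequeue(): size=1
4. dequeue(): size=0
5. dequeue(): empty, no-op, size=0
6. enqueue(69): size=1
7. enqueue(78): size=2
8. enqueue(38): size=3
9. enqueue(10): size=4
10. enqueue(44): size=5
11. dequeue(): size=4
12. enqueue(9): size=5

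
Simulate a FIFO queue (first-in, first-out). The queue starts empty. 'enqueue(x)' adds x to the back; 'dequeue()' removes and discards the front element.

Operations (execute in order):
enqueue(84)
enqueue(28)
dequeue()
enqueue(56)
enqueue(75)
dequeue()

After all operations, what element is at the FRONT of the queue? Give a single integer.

enqueue(84): queue = [84]
enqueue(28): queue = [84, 28]
dequeue(): queue = [28]
enqueue(56): queue = [28, 56]
enqueue(75): queue = [28, 56, 75]
dequeue(): queue = [56, 75]

Answer: 56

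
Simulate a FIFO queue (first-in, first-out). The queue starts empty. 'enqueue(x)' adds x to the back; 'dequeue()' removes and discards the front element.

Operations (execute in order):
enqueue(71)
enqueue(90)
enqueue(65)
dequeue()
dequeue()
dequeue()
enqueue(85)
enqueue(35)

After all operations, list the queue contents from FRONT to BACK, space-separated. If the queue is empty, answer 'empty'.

Answer: 85 35

Derivation:
enqueue(71): [71]
enqueue(90): [71, 90]
enqueue(65): [71, 90, 65]
dequeue(): [90, 65]
dequeue(): [65]
dequeue(): []
enqueue(85): [85]
enqueue(35): [85, 35]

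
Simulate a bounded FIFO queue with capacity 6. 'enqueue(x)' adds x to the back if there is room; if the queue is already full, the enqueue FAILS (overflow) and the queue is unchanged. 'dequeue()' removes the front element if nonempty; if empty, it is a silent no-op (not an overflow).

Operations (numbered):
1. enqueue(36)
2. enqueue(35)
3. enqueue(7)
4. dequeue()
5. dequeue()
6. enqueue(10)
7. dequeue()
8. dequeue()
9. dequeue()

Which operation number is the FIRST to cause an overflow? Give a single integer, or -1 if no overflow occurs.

1. enqueue(36): size=1
2. enqueue(35): size=2
3. enqueue(7): size=3
4. dequeue(): size=2
5. dequeue(): size=1
6. enqueue(10): size=2
7. dequeue(): size=1
8. dequeue(): size=0
9. dequeue(): empty, no-op, size=0

Answer: -1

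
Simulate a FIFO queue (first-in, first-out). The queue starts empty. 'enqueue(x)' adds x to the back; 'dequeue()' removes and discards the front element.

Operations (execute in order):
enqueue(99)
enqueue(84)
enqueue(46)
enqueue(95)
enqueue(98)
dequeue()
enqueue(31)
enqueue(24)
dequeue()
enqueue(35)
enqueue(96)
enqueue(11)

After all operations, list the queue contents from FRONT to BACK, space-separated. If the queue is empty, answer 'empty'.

Answer: 46 95 98 31 24 35 96 11

Derivation:
enqueue(99): [99]
enqueue(84): [99, 84]
enqueue(46): [99, 84, 46]
enqueue(95): [99, 84, 46, 95]
enqueue(98): [99, 84, 46, 95, 98]
dequeue(): [84, 46, 95, 98]
enqueue(31): [84, 46, 95, 98, 31]
enqueue(24): [84, 46, 95, 98, 31, 24]
dequeue(): [46, 95, 98, 31, 24]
enqueue(35): [46, 95, 98, 31, 24, 35]
enqueue(96): [46, 95, 98, 31, 24, 35, 96]
enqueue(11): [46, 95, 98, 31, 24, 35, 96, 11]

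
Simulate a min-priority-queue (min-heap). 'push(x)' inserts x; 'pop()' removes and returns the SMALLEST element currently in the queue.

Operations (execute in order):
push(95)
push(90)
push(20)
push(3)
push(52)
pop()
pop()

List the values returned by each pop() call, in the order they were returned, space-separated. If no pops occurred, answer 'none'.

Answer: 3 20

Derivation:
push(95): heap contents = [95]
push(90): heap contents = [90, 95]
push(20): heap contents = [20, 90, 95]
push(3): heap contents = [3, 20, 90, 95]
push(52): heap contents = [3, 20, 52, 90, 95]
pop() → 3: heap contents = [20, 52, 90, 95]
pop() → 20: heap contents = [52, 90, 95]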